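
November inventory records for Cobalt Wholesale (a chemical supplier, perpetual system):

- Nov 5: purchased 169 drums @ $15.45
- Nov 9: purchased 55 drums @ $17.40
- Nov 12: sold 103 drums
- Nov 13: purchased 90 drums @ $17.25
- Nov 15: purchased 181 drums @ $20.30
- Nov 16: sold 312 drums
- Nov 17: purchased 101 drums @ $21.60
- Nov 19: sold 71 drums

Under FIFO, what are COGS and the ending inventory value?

COGS = $8,612.15; ending inventory = $2,364.30

Nov 12, 103 sold [FIFO — oldest first]: 103 @ $15.45 = $1,591.35
Nov 16, 312 sold [FIFO — oldest first]: 66 @ $15.45 + 55 @ $17.40 + 90 @ $17.25 + 101 @ $20.30 = $5,579.50
Nov 19, 71 sold [FIFO — oldest first]: 71 @ $20.30 = $1,441.30
Total COGS = $1,591.35 + $5,579.50 + $1,441.30 = $8,612.15
Ending inventory: 9 @ $20.30 + 101 @ $21.60 = $2,364.30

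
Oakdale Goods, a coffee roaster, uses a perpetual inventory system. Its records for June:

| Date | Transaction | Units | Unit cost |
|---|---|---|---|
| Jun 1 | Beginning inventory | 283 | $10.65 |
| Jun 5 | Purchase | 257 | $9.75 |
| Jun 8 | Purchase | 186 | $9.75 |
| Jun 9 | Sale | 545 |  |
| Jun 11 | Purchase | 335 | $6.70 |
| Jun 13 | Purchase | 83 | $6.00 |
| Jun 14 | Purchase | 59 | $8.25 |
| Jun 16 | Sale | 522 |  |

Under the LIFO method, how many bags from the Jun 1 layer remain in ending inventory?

Jun 9, 545 sold [LIFO — newest first]: 186 @ $9.75 + 257 @ $9.75 + 102 @ $10.65 = $5,405.55
Jun 16, 522 sold [LIFO — newest first]: 59 @ $8.25 + 83 @ $6.00 + 335 @ $6.70 + 45 @ $10.65 = $3,708.50
Total COGS = $5,405.55 + $3,708.50 = $9,114.05
Ending inventory: 136 @ $10.65 = $1,448.40

136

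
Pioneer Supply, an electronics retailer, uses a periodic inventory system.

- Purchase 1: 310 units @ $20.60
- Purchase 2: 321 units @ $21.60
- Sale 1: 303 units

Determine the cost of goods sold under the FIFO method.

COGS = $6,241.80

Sale 1 (303) [FIFO — oldest first]: 303 @ $20.60 = $6,241.80
Ending inventory: 7 @ $20.60 + 321 @ $21.60 = $7,077.80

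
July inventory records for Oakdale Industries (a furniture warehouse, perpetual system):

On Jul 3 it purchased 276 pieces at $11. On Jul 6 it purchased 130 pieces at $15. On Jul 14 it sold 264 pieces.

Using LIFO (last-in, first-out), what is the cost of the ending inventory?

Ending inventory = $1,562

Jul 14, 264 sold [LIFO — newest first]: 130 @ $15 + 134 @ $11 = $3,424
Ending inventory: 142 @ $11 = $1,562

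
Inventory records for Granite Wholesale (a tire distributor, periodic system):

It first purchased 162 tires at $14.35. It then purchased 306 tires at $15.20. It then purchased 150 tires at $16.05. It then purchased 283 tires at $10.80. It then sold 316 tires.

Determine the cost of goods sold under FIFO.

COGS = $4,665.50

Sale 1 (316) [FIFO — oldest first]: 162 @ $14.35 + 154 @ $15.20 = $4,665.50
Ending inventory: 152 @ $15.20 + 150 @ $16.05 + 283 @ $10.80 = $7,774.30
Check: goods available $12,439.80 = COGS $4,665.50 + ending $7,774.30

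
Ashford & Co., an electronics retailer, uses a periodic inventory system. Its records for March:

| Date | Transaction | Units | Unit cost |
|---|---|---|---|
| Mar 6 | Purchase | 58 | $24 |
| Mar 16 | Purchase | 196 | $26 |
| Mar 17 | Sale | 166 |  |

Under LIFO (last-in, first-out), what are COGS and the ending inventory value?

Mar 17, 166 sold [LIFO — newest first]: 166 @ $26 = $4,316
Ending inventory: 58 @ $24 + 30 @ $26 = $2,172

COGS = $4,316; ending inventory = $2,172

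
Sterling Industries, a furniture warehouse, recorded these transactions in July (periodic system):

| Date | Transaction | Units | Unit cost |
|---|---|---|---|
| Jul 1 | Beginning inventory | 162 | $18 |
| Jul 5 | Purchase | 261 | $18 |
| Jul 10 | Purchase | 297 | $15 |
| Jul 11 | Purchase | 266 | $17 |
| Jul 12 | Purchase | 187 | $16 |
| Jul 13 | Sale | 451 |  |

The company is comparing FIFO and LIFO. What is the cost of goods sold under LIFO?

COGS = $7,480

FIFO COGS: 162 @ $18 + 261 @ $18 + 28 @ $15 = $8,034
LIFO COGS: 187 @ $16 + 264 @ $17 = $7,480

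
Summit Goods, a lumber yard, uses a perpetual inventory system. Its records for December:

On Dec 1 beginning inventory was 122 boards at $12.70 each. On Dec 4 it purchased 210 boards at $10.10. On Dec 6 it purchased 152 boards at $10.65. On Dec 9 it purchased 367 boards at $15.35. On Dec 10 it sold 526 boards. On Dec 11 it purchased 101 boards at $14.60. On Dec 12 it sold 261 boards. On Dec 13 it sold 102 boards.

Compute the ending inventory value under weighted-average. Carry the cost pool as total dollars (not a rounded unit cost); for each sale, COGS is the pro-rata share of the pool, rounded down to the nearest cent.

After Dec 1: 122 on hand, pool $1,549.40 (≈ $12.7000 each)
After Dec 4: 332 on hand, pool $3,670.40 (≈ $11.0554 each)
After Dec 6: 484 on hand, pool $5,289.20 (≈ $10.9281 each)
After Dec 9: 851 on hand, pool $10,922.65 (≈ $12.8351 each)
Dec 10, sell 526: 526/851 × $10,922.65 → $6,751.25
After Dec 11: 426 on hand, pool $5,646.00 (≈ $13.2535 each)
Dec 12, sell 261: 261/426 × $5,646.00 → $3,459.16
Dec 13, sell 102: 102/165 × $2,186.84 → $1,351.86
Total COGS = $6,751.25 + $3,459.16 + $1,351.86 = $11,562.27
Ending inventory (cost pool remaining) = $834.98

Ending inventory = $834.98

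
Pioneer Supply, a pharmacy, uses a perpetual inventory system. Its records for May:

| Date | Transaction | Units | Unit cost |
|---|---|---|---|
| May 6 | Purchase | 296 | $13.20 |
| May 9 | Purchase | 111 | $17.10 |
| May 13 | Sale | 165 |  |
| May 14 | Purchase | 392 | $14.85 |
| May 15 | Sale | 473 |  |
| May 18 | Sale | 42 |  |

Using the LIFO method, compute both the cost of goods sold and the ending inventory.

COGS = $10,055.70; ending inventory = $1,570.80

May 13, 165 sold [LIFO — newest first]: 111 @ $17.10 + 54 @ $13.20 = $2,610.90
May 15, 473 sold [LIFO — newest first]: 392 @ $14.85 + 81 @ $13.20 = $6,890.40
May 18, 42 sold [LIFO — newest first]: 42 @ $13.20 = $554.40
Total COGS = $2,610.90 + $6,890.40 + $554.40 = $10,055.70
Ending inventory: 119 @ $13.20 = $1,570.80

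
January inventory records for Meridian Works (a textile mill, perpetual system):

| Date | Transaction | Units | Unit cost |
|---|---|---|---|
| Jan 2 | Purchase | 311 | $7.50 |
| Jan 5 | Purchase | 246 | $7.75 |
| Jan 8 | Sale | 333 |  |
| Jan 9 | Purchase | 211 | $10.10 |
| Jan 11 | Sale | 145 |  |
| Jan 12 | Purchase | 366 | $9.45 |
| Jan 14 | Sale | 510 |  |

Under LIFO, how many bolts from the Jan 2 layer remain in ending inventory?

146

Jan 8, 333 sold [LIFO — newest first]: 246 @ $7.75 + 87 @ $7.50 = $2,559.00
Jan 11, 145 sold [LIFO — newest first]: 145 @ $10.10 = $1,464.50
Jan 14, 510 sold [LIFO — newest first]: 366 @ $9.45 + 66 @ $10.10 + 78 @ $7.50 = $4,710.30
Total COGS = $2,559.00 + $1,464.50 + $4,710.30 = $8,733.80
Ending inventory: 146 @ $7.50 = $1,095.00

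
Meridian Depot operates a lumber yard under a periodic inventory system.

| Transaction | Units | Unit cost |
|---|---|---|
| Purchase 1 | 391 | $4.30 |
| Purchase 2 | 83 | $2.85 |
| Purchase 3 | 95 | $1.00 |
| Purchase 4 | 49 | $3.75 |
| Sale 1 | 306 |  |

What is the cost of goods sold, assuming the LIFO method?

Sale 1 (306) [LIFO — newest first]: 49 @ $3.75 + 95 @ $1.00 + 83 @ $2.85 + 79 @ $4.30 = $855.00
Ending inventory: 312 @ $4.30 = $1,341.60

COGS = $855.00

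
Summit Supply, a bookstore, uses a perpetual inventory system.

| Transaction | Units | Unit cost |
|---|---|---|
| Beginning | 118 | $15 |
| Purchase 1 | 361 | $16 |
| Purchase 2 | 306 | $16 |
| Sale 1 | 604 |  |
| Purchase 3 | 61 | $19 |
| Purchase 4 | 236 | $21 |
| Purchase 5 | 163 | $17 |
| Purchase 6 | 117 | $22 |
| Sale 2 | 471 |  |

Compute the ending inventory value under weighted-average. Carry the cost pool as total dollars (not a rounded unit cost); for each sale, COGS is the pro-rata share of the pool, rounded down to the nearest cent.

Ending inventory = $5,425.29

After Beginning: 118 on hand, pool $1,770.00 (≈ $15.0000 each)
After Purchase 1: 479 on hand, pool $7,546.00 (≈ $15.7537 each)
After Purchase 2: 785 on hand, pool $12,442.00 (≈ $15.8497 each)
Sale 1, sell 604: 604/785 × $12,442.00 → $9,573.20
After Purchase 3: 242 on hand, pool $4,027.80 (≈ $16.6438 each)
After Purchase 4: 478 on hand, pool $8,983.80 (≈ $18.7946 each)
After Purchase 5: 641 on hand, pool $11,754.80 (≈ $18.3382 each)
After Purchase 6: 758 on hand, pool $14,328.80 (≈ $18.9034 each)
Sale 2, sell 471: 471/758 × $14,328.80 → $8,903.51
Total COGS = $9,573.20 + $8,903.51 = $18,476.71
Ending inventory (cost pool remaining) = $5,425.29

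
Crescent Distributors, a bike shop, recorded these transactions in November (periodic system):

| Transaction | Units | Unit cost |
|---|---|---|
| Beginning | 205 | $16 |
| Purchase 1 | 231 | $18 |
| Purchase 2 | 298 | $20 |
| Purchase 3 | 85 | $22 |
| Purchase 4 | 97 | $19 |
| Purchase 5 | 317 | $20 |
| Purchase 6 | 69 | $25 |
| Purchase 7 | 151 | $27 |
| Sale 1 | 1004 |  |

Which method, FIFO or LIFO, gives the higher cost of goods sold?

LIFO

FIFO COGS: 205 @ $16 + 231 @ $18 + 298 @ $20 + 85 @ $22 + 97 @ $19 + 88 @ $20 = $18,871
LIFO COGS: 151 @ $27 + 69 @ $25 + 317 @ $20 + 97 @ $19 + 85 @ $22 + 285 @ $20 = $21,555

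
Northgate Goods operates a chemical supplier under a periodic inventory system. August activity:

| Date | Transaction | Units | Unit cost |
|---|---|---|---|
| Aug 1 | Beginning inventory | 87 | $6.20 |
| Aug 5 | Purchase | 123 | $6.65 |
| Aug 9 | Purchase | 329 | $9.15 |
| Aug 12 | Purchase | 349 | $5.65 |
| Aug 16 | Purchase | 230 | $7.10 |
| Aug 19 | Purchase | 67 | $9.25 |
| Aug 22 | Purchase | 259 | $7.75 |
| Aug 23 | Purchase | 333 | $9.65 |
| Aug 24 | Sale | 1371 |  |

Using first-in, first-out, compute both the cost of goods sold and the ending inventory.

COGS = $10,033.80; ending inventory = $3,779.20

Aug 24, 1371 sold [FIFO — oldest first]: 87 @ $6.20 + 123 @ $6.65 + 329 @ $9.15 + 349 @ $5.65 + 230 @ $7.10 + 67 @ $9.25 + 186 @ $7.75 = $10,033.80
Ending inventory: 73 @ $7.75 + 333 @ $9.65 = $3,779.20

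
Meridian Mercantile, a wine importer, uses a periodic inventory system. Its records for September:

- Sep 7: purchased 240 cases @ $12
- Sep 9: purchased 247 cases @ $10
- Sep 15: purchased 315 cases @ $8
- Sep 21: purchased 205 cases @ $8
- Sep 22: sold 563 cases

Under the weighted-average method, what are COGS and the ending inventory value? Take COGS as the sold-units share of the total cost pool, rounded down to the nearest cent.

Sep 22, sell 563: 563/1007 × $9,510.00 → $5,316.91
Ending inventory (cost pool remaining) = $4,193.09
Check: goods available $9,510.00 = COGS $5,316.91 + ending $4,193.09

COGS = $5,316.91; ending inventory = $4,193.09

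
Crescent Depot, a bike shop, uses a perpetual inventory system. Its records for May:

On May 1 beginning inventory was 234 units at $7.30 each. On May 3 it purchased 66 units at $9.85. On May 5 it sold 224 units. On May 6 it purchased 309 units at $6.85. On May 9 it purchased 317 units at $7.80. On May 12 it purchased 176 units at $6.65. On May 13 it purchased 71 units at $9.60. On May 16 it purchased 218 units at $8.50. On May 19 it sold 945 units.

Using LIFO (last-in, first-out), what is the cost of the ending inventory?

Ending inventory = $1,554.90

May 5, 224 sold [LIFO — newest first]: 66 @ $9.85 + 158 @ $7.30 = $1,803.50
May 19, 945 sold [LIFO — newest first]: 218 @ $8.50 + 71 @ $9.60 + 176 @ $6.65 + 317 @ $7.80 + 163 @ $6.85 = $7,294.15
Total COGS = $1,803.50 + $7,294.15 = $9,097.65
Ending inventory: 76 @ $7.30 + 146 @ $6.85 = $1,554.90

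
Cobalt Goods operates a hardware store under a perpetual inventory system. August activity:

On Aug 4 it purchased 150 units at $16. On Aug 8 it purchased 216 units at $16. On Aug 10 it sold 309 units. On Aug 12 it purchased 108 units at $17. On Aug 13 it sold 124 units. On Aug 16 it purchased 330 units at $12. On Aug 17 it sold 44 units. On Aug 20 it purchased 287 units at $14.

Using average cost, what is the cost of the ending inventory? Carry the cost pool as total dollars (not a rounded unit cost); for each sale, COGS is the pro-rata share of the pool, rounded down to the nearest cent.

Ending inventory = $8,110.21

After Aug 4: 150 on hand, pool $2,400.00 (≈ $16.0000 each)
After Aug 8: 366 on hand, pool $5,856.00 (≈ $16.0000 each)
Aug 10, sell 309: 309/366 × $5,856.00 → $4,944.00
After Aug 12: 165 on hand, pool $2,748.00 (≈ $16.6545 each)
Aug 13, sell 124: 124/165 × $2,748.00 → $2,065.16
After Aug 16: 371 on hand, pool $4,642.84 (≈ $12.5144 each)
Aug 17, sell 44: 44/371 × $4,642.84 → $550.63
After Aug 20: 614 on hand, pool $8,110.21 (≈ $13.2088 each)
Total COGS = $4,944.00 + $2,065.16 + $550.63 = $7,559.79
Ending inventory (cost pool remaining) = $8,110.21
Check: goods available $15,670.00 = COGS $7,559.79 + ending $8,110.21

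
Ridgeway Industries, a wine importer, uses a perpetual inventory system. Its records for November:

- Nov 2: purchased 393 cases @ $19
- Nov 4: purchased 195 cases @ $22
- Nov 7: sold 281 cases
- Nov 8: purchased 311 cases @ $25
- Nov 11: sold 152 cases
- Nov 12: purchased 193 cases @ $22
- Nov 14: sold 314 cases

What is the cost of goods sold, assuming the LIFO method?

Nov 7, 281 sold [LIFO — newest first]: 195 @ $22 + 86 @ $19 = $5,924
Nov 11, 152 sold [LIFO — newest first]: 152 @ $25 = $3,800
Nov 14, 314 sold [LIFO — newest first]: 193 @ $22 + 121 @ $25 = $7,271
Total COGS = $5,924 + $3,800 + $7,271 = $16,995
Ending inventory: 307 @ $19 + 38 @ $25 = $6,783

COGS = $16,995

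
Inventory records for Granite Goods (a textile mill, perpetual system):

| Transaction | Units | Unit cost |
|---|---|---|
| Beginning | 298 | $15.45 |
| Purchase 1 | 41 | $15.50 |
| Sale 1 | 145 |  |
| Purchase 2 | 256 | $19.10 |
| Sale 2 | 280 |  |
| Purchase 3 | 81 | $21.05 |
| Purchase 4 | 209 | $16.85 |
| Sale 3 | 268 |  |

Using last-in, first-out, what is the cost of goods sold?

Sale 1 (145) [LIFO — newest first]: 41 @ $15.50 + 104 @ $15.45 = $2,242.30
Sale 2 (280) [LIFO — newest first]: 256 @ $19.10 + 24 @ $15.45 = $5,260.40
Sale 3 (268) [LIFO — newest first]: 209 @ $16.85 + 59 @ $21.05 = $4,763.60
Total COGS = $2,242.30 + $5,260.40 + $4,763.60 = $12,266.30
Ending inventory: 170 @ $15.45 + 22 @ $21.05 = $3,089.60

COGS = $12,266.30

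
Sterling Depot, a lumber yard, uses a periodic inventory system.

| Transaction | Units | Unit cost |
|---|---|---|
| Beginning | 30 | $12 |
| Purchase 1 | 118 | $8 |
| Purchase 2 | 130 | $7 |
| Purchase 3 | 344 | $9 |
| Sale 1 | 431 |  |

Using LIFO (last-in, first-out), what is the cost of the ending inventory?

Ending inventory = $1,605

Sale 1 (431) [LIFO — newest first]: 344 @ $9 + 87 @ $7 = $3,705
Ending inventory: 30 @ $12 + 118 @ $8 + 43 @ $7 = $1,605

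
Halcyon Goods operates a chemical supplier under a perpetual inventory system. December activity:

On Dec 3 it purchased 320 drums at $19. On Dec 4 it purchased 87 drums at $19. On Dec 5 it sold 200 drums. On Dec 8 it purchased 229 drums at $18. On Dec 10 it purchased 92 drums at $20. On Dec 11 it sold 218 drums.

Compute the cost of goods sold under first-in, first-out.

COGS = $7,931

Dec 5, 200 sold [FIFO — oldest first]: 200 @ $19 = $3,800
Dec 11, 218 sold [FIFO — oldest first]: 120 @ $19 + 87 @ $19 + 11 @ $18 = $4,131
Total COGS = $3,800 + $4,131 = $7,931
Ending inventory: 218 @ $18 + 92 @ $20 = $5,764
Check: goods available $13,695 = COGS $7,931 + ending $5,764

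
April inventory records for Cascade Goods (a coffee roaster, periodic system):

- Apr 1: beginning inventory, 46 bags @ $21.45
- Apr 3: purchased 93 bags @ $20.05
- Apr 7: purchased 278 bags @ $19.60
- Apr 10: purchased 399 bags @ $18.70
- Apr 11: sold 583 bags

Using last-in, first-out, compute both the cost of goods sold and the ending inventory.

Apr 11, 583 sold [LIFO — newest first]: 399 @ $18.70 + 184 @ $19.60 = $11,067.70
Ending inventory: 46 @ $21.45 + 93 @ $20.05 + 94 @ $19.60 = $4,693.75

COGS = $11,067.70; ending inventory = $4,693.75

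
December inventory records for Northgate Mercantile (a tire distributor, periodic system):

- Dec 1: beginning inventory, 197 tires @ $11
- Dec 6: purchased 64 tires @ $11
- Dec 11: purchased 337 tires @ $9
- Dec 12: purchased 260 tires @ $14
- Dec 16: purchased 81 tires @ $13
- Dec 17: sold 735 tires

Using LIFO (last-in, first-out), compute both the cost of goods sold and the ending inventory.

COGS = $8,353; ending inventory = $2,244

Dec 17, 735 sold [LIFO — newest first]: 81 @ $13 + 260 @ $14 + 337 @ $9 + 57 @ $11 = $8,353
Ending inventory: 197 @ $11 + 7 @ $11 = $2,244
Check: goods available $10,597 = COGS $8,353 + ending $2,244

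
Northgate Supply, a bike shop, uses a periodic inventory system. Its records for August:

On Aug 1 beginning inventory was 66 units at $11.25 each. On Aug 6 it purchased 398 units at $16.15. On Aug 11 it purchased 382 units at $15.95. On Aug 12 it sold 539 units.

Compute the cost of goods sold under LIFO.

COGS = $8,628.45

Aug 12, 539 sold [LIFO — newest first]: 382 @ $15.95 + 157 @ $16.15 = $8,628.45
Ending inventory: 66 @ $11.25 + 241 @ $16.15 = $4,634.65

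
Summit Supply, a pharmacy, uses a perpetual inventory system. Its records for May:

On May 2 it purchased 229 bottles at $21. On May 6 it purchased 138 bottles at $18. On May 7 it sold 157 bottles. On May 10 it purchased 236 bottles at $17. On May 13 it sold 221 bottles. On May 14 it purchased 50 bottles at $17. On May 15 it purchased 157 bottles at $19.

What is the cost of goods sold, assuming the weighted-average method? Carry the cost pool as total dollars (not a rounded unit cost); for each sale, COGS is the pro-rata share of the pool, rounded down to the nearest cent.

After May 2: 229 on hand, pool $4,809.00 (≈ $21.0000 each)
After May 6: 367 on hand, pool $7,293.00 (≈ $19.8719 each)
May 7, sell 157: 157/367 × $7,293.00 → $3,119.89
After May 10: 446 on hand, pool $8,185.11 (≈ $18.3523 each)
May 13, sell 221: 221/446 × $8,185.11 → $4,055.85
After May 14: 275 on hand, pool $4,979.26 (≈ $18.1064 each)
After May 15: 432 on hand, pool $7,962.26 (≈ $18.4312 each)
Total COGS = $3,119.89 + $4,055.85 = $7,175.74
Ending inventory (cost pool remaining) = $7,962.26

COGS = $7,175.74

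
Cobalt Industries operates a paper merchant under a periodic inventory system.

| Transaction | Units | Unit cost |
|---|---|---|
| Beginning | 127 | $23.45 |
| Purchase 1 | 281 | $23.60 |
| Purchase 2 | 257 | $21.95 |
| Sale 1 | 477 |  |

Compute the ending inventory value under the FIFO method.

Sale 1 (477) [FIFO — oldest first]: 127 @ $23.45 + 281 @ $23.60 + 69 @ $21.95 = $11,124.30
Ending inventory: 188 @ $21.95 = $4,126.60
Check: goods available $15,250.90 = COGS $11,124.30 + ending $4,126.60

Ending inventory = $4,126.60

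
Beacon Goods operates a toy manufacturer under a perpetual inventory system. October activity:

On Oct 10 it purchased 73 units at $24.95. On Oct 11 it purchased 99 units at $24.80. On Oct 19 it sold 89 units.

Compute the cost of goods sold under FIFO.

Oct 19, 89 sold [FIFO — oldest first]: 73 @ $24.95 + 16 @ $24.80 = $2,218.15
Ending inventory: 83 @ $24.80 = $2,058.40

COGS = $2,218.15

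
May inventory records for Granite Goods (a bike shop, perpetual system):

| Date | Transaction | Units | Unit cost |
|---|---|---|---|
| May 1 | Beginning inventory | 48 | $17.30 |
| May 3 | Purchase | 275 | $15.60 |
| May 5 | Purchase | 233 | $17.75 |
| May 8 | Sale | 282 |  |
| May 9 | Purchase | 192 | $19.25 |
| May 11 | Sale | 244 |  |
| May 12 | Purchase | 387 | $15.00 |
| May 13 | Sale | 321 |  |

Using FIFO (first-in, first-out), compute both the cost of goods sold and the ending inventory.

May 8, 282 sold [FIFO — oldest first]: 48 @ $17.30 + 234 @ $15.60 = $4,480.80
May 11, 244 sold [FIFO — oldest first]: 41 @ $15.60 + 203 @ $17.75 = $4,242.85
May 13, 321 sold [FIFO — oldest first]: 30 @ $17.75 + 192 @ $19.25 + 99 @ $15.00 = $5,713.50
Total COGS = $4,480.80 + $4,242.85 + $5,713.50 = $14,437.15
Ending inventory: 288 @ $15.00 = $4,320.00
Check: goods available $18,757.15 = COGS $14,437.15 + ending $4,320.00

COGS = $14,437.15; ending inventory = $4,320.00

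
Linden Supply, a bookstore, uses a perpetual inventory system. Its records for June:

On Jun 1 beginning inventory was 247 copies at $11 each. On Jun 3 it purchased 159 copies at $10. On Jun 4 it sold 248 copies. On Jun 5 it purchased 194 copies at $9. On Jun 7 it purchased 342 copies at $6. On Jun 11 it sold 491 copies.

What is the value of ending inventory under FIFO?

Ending inventory = $1,218

Jun 4, 248 sold [FIFO — oldest first]: 247 @ $11 + 1 @ $10 = $2,727
Jun 11, 491 sold [FIFO — oldest first]: 158 @ $10 + 194 @ $9 + 139 @ $6 = $4,160
Total COGS = $2,727 + $4,160 = $6,887
Ending inventory: 203 @ $6 = $1,218
Check: goods available $8,105 = COGS $6,887 + ending $1,218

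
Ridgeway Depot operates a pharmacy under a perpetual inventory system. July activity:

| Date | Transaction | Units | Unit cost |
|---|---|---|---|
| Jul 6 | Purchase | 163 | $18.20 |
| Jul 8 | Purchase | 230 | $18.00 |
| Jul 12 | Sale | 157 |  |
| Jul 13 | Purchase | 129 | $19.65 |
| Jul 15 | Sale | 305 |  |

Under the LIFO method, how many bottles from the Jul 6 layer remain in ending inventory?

60

Jul 12, 157 sold [LIFO — newest first]: 157 @ $18.00 = $2,826.00
Jul 15, 305 sold [LIFO — newest first]: 129 @ $19.65 + 73 @ $18.00 + 103 @ $18.20 = $5,723.45
Total COGS = $2,826.00 + $5,723.45 = $8,549.45
Ending inventory: 60 @ $18.20 = $1,092.00
Check: goods available $9,641.45 = COGS $8,549.45 + ending $1,092.00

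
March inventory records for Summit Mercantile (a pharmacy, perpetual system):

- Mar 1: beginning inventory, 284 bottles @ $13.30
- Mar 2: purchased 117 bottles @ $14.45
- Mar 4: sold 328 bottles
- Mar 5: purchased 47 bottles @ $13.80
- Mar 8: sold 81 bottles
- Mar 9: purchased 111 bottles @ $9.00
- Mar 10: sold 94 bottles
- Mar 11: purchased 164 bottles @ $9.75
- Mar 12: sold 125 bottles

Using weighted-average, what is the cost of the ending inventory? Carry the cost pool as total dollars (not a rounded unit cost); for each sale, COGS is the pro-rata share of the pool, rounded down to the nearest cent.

After Mar 1: 284 on hand, pool $3,777.20 (≈ $13.3000 each)
After Mar 2: 401 on hand, pool $5,467.85 (≈ $13.6355 each)
Mar 4, sell 328: 328/401 × $5,467.85 → $4,472.45
After Mar 5: 120 on hand, pool $1,644.00 (≈ $13.7000 each)
Mar 8, sell 81: 81/120 × $1,644.00 → $1,109.70
After Mar 9: 150 on hand, pool $1,533.30 (≈ $10.2220 each)
Mar 10, sell 94: 94/150 × $1,533.30 → $960.86
After Mar 11: 220 on hand, pool $2,171.44 (≈ $9.8702 each)
Mar 12, sell 125: 125/220 × $2,171.44 → $1,233.77
Total COGS = $4,472.45 + $1,109.70 + $960.86 + $1,233.77 = $7,776.78
Ending inventory (cost pool remaining) = $937.67

Ending inventory = $937.67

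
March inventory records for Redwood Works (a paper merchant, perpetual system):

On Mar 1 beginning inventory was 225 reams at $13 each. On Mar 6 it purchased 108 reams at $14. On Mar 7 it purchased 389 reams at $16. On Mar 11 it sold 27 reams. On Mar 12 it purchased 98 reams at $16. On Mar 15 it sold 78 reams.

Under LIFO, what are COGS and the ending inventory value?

Mar 11, 27 sold [LIFO — newest first]: 27 @ $16 = $432
Mar 15, 78 sold [LIFO — newest first]: 78 @ $16 = $1,248
Total COGS = $432 + $1,248 = $1,680
Ending inventory: 225 @ $13 + 108 @ $14 + 362 @ $16 + 20 @ $16 = $10,549
Check: goods available $12,229 = COGS $1,680 + ending $10,549

COGS = $1,680; ending inventory = $10,549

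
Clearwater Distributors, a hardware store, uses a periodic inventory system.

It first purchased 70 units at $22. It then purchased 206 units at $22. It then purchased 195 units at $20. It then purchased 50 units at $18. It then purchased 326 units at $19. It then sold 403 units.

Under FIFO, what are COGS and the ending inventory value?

Sale 1 (403) [FIFO — oldest first]: 70 @ $22 + 206 @ $22 + 127 @ $20 = $8,612
Ending inventory: 68 @ $20 + 50 @ $18 + 326 @ $19 = $8,454
Check: goods available $17,066 = COGS $8,612 + ending $8,454

COGS = $8,612; ending inventory = $8,454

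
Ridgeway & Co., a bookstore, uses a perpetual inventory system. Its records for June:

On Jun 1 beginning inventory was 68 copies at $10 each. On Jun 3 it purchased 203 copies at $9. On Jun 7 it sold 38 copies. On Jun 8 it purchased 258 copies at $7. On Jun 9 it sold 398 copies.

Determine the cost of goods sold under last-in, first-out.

COGS = $3,408

Jun 7, 38 sold [LIFO — newest first]: 38 @ $9 = $342
Jun 9, 398 sold [LIFO — newest first]: 258 @ $7 + 140 @ $9 = $3,066
Total COGS = $342 + $3,066 = $3,408
Ending inventory: 68 @ $10 + 25 @ $9 = $905
Check: goods available $4,313 = COGS $3,408 + ending $905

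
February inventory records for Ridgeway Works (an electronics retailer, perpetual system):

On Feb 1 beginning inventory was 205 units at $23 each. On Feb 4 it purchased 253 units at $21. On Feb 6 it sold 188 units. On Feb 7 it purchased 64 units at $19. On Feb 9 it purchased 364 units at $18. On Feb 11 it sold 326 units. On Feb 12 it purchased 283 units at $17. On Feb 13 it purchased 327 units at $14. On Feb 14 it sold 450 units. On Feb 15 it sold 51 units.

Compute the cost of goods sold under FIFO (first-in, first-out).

COGS = $19,989

Feb 6, 188 sold [FIFO — oldest first]: 188 @ $23 = $4,324
Feb 11, 326 sold [FIFO — oldest first]: 17 @ $23 + 253 @ $21 + 56 @ $19 = $6,768
Feb 14, 450 sold [FIFO — oldest first]: 8 @ $19 + 364 @ $18 + 78 @ $17 = $8,030
Feb 15, 51 sold [FIFO — oldest first]: 51 @ $17 = $867
Total COGS = $4,324 + $6,768 + $8,030 + $867 = $19,989
Ending inventory: 154 @ $17 + 327 @ $14 = $7,196
Check: goods available $27,185 = COGS $19,989 + ending $7,196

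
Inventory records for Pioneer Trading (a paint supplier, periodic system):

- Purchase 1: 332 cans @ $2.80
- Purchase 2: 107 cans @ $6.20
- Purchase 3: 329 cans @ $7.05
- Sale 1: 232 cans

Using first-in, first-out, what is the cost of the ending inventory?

Ending inventory = $3,262.85

Sale 1 (232) [FIFO — oldest first]: 232 @ $2.80 = $649.60
Ending inventory: 100 @ $2.80 + 107 @ $6.20 + 329 @ $7.05 = $3,262.85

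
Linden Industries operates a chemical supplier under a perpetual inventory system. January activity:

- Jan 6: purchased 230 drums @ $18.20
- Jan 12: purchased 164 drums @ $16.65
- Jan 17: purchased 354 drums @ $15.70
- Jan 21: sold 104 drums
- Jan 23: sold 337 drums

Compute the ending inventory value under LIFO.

Jan 21, 104 sold [LIFO — newest first]: 104 @ $15.70 = $1,632.80
Jan 23, 337 sold [LIFO — newest first]: 250 @ $15.70 + 87 @ $16.65 = $5,373.55
Total COGS = $1,632.80 + $5,373.55 = $7,006.35
Ending inventory: 230 @ $18.20 + 77 @ $16.65 = $5,468.05
Check: goods available $12,474.40 = COGS $7,006.35 + ending $5,468.05

Ending inventory = $5,468.05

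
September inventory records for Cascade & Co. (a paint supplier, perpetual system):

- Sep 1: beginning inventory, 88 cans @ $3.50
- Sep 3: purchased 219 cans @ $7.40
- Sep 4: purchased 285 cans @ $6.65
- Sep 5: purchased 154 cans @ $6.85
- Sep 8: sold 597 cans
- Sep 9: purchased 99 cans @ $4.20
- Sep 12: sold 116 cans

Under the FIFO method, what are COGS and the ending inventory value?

COGS = $4,652.70; ending inventory = $641.85

Sep 8, 597 sold [FIFO — oldest first]: 88 @ $3.50 + 219 @ $7.40 + 285 @ $6.65 + 5 @ $6.85 = $3,858.10
Sep 12, 116 sold [FIFO — oldest first]: 116 @ $6.85 = $794.60
Total COGS = $3,858.10 + $794.60 = $4,652.70
Ending inventory: 33 @ $6.85 + 99 @ $4.20 = $641.85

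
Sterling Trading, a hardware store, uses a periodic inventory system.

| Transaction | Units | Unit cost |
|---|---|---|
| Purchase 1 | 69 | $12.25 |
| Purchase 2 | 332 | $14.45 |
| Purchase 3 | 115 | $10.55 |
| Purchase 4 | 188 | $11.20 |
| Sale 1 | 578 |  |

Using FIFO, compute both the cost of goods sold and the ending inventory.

Sale 1 (578) [FIFO — oldest first]: 69 @ $12.25 + 332 @ $14.45 + 115 @ $10.55 + 62 @ $11.20 = $7,550.30
Ending inventory: 126 @ $11.20 = $1,411.20

COGS = $7,550.30; ending inventory = $1,411.20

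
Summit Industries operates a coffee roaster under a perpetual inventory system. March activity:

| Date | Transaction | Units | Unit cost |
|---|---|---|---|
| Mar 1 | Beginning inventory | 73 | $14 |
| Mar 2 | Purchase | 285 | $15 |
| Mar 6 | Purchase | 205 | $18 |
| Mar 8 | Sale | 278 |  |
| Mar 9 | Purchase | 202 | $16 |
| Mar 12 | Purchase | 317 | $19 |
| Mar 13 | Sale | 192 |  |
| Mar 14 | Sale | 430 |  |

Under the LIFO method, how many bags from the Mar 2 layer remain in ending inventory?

Mar 8, 278 sold [LIFO — newest first]: 205 @ $18 + 73 @ $15 = $4,785
Mar 13, 192 sold [LIFO — newest first]: 192 @ $19 = $3,648
Mar 14, 430 sold [LIFO — newest first]: 125 @ $19 + 202 @ $16 + 103 @ $15 = $7,152
Total COGS = $4,785 + $3,648 + $7,152 = $15,585
Ending inventory: 73 @ $14 + 109 @ $15 = $2,657
Check: goods available $18,242 = COGS $15,585 + ending $2,657

109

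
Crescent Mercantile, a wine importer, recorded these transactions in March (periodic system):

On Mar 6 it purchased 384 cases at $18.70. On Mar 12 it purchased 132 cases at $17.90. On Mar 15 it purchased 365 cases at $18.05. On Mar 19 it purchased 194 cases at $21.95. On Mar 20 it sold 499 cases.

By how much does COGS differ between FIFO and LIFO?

$524.25

FIFO COGS: 384 @ $18.70 + 115 @ $17.90 = $9,239.30
LIFO COGS: 194 @ $21.95 + 305 @ $18.05 = $9,763.55
Difference = |$9,239.30 − $9,763.55| = $524.25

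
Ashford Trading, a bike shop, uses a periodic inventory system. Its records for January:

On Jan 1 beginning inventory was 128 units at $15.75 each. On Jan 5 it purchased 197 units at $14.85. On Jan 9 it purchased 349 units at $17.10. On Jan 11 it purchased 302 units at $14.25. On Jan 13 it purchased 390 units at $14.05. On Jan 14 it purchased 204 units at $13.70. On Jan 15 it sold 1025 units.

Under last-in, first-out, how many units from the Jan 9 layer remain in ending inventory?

220

Jan 15, 1025 sold [LIFO — newest first]: 204 @ $13.70 + 390 @ $14.05 + 302 @ $14.25 + 129 @ $17.10 = $14,783.70
Ending inventory: 128 @ $15.75 + 197 @ $14.85 + 220 @ $17.10 = $8,703.45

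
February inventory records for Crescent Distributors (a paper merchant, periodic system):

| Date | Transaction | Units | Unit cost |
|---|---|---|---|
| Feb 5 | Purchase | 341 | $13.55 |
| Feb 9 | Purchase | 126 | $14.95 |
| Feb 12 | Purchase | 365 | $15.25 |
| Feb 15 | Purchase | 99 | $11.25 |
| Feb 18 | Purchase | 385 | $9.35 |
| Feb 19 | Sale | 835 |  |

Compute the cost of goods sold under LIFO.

Feb 19, 835 sold [LIFO — newest first]: 385 @ $9.35 + 99 @ $11.25 + 351 @ $15.25 = $10,066.25
Ending inventory: 341 @ $13.55 + 126 @ $14.95 + 14 @ $15.25 = $6,717.75

COGS = $10,066.25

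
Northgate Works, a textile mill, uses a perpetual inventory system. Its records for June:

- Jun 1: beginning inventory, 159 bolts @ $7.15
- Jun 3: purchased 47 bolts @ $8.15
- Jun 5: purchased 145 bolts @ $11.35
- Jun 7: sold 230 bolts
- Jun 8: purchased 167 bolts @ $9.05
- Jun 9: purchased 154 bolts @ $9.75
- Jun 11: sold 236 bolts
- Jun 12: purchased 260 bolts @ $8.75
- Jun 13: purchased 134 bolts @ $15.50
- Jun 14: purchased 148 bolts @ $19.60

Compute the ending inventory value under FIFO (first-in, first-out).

Jun 7, 230 sold [FIFO — oldest first]: 159 @ $7.15 + 47 @ $8.15 + 24 @ $11.35 = $1,792.30
Jun 11, 236 sold [FIFO — oldest first]: 121 @ $11.35 + 115 @ $9.05 = $2,414.10
Total COGS = $1,792.30 + $2,414.10 = $4,206.40
Ending inventory: 52 @ $9.05 + 154 @ $9.75 + 260 @ $8.75 + 134 @ $15.50 + 148 @ $19.60 = $9,224.90
Check: goods available $13,431.30 = COGS $4,206.40 + ending $9,224.90

Ending inventory = $9,224.90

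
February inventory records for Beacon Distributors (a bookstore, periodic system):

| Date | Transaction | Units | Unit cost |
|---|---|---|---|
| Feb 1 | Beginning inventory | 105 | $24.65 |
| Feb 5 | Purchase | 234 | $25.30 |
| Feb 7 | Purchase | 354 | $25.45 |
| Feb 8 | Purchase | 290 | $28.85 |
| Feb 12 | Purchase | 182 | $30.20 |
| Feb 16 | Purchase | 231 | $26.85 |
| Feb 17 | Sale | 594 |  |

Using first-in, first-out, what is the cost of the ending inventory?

Feb 17, 594 sold [FIFO — oldest first]: 105 @ $24.65 + 234 @ $25.30 + 255 @ $25.45 = $14,998.20
Ending inventory: 99 @ $25.45 + 290 @ $28.85 + 182 @ $30.20 + 231 @ $26.85 = $22,584.80

Ending inventory = $22,584.80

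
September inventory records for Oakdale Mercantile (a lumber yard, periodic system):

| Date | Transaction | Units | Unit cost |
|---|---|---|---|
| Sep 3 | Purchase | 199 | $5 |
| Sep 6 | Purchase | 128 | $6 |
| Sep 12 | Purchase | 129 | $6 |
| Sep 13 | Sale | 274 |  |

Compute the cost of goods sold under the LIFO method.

Sep 13, 274 sold [LIFO — newest first]: 129 @ $6 + 128 @ $6 + 17 @ $5 = $1,627
Ending inventory: 182 @ $5 = $910

COGS = $1,627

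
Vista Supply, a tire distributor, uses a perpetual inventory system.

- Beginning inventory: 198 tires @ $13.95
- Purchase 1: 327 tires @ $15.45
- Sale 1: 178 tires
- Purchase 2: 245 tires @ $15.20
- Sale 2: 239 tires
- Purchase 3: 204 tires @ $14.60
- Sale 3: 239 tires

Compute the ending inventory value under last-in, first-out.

Sale 1 (178) [LIFO — newest first]: 178 @ $15.45 = $2,750.10
Sale 2 (239) [LIFO — newest first]: 239 @ $15.20 = $3,632.80
Sale 3 (239) [LIFO — newest first]: 204 @ $14.60 + 6 @ $15.20 + 29 @ $15.45 = $3,517.65
Total COGS = $2,750.10 + $3,632.80 + $3,517.65 = $9,900.55
Ending inventory: 198 @ $13.95 + 120 @ $15.45 = $4,616.10
Check: goods available $14,516.65 = COGS $9,900.55 + ending $4,616.10

Ending inventory = $4,616.10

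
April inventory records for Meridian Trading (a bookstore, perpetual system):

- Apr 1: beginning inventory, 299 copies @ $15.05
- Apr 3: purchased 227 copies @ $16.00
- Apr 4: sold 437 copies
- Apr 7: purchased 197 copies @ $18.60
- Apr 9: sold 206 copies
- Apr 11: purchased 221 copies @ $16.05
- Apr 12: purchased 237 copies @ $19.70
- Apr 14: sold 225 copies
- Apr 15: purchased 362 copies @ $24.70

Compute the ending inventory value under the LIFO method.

Apr 4, 437 sold [LIFO — newest first]: 227 @ $16.00 + 210 @ $15.05 = $6,792.50
Apr 9, 206 sold [LIFO — newest first]: 197 @ $18.60 + 9 @ $15.05 = $3,799.65
Apr 14, 225 sold [LIFO — newest first]: 225 @ $19.70 = $4,432.50
Total COGS = $6,792.50 + $3,799.65 + $4,432.50 = $15,024.65
Ending inventory: 80 @ $15.05 + 221 @ $16.05 + 12 @ $19.70 + 362 @ $24.70 = $13,928.85

Ending inventory = $13,928.85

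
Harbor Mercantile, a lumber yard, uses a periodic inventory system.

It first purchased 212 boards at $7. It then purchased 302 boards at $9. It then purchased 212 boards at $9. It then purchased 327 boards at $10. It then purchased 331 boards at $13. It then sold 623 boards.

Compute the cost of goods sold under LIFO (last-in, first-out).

Sale 1 (623) [LIFO — newest first]: 331 @ $13 + 292 @ $10 = $7,223
Ending inventory: 212 @ $7 + 302 @ $9 + 212 @ $9 + 35 @ $10 = $6,460

COGS = $7,223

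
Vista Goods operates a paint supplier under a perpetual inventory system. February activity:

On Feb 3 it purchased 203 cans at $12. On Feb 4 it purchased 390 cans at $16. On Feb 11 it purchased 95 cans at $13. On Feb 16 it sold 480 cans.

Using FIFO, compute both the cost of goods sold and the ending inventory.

Feb 16, 480 sold [FIFO — oldest first]: 203 @ $12 + 277 @ $16 = $6,868
Ending inventory: 113 @ $16 + 95 @ $13 = $3,043
Check: goods available $9,911 = COGS $6,868 + ending $3,043

COGS = $6,868; ending inventory = $3,043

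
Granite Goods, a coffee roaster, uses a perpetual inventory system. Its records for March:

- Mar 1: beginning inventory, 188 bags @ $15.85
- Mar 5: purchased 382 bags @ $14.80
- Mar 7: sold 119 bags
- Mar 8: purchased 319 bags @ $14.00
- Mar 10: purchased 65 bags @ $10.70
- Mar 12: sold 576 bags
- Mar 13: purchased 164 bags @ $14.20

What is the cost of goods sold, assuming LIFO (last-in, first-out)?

Mar 7, 119 sold [LIFO — newest first]: 119 @ $14.80 = $1,761.20
Mar 12, 576 sold [LIFO — newest first]: 65 @ $10.70 + 319 @ $14.00 + 192 @ $14.80 = $8,003.10
Total COGS = $1,761.20 + $8,003.10 = $9,764.30
Ending inventory: 188 @ $15.85 + 71 @ $14.80 + 164 @ $14.20 = $6,359.40

COGS = $9,764.30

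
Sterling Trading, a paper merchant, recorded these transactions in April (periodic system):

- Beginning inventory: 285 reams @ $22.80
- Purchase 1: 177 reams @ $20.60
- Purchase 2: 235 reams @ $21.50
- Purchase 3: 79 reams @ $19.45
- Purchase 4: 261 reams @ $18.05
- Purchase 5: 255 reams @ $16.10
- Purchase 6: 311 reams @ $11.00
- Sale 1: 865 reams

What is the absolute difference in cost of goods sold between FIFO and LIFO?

FIFO COGS: 285 @ $22.80 + 177 @ $20.60 + 235 @ $21.50 + 79 @ $19.45 + 89 @ $18.05 = $18,339.70
LIFO COGS: 311 @ $11.00 + 255 @ $16.10 + 261 @ $18.05 + 38 @ $19.45 = $12,976.65
Difference = |$18,339.70 − $12,976.65| = $5,363.05

$5,363.05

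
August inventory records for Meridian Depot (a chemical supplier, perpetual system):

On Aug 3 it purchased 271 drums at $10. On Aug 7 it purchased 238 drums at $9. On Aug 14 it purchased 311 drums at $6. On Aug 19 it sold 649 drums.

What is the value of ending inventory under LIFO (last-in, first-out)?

Aug 19, 649 sold [LIFO — newest first]: 311 @ $6 + 238 @ $9 + 100 @ $10 = $5,008
Ending inventory: 171 @ $10 = $1,710
Check: goods available $6,718 = COGS $5,008 + ending $1,710

Ending inventory = $1,710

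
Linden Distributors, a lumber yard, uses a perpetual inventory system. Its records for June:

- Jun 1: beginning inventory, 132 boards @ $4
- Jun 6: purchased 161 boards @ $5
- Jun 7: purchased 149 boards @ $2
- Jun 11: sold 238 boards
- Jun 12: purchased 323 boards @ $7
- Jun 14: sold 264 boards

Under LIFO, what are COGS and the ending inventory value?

Jun 11, 238 sold [LIFO — newest first]: 149 @ $2 + 89 @ $5 = $743
Jun 14, 264 sold [LIFO — newest first]: 264 @ $7 = $1,848
Total COGS = $743 + $1,848 = $2,591
Ending inventory: 132 @ $4 + 72 @ $5 + 59 @ $7 = $1,301
Check: goods available $3,892 = COGS $2,591 + ending $1,301

COGS = $2,591; ending inventory = $1,301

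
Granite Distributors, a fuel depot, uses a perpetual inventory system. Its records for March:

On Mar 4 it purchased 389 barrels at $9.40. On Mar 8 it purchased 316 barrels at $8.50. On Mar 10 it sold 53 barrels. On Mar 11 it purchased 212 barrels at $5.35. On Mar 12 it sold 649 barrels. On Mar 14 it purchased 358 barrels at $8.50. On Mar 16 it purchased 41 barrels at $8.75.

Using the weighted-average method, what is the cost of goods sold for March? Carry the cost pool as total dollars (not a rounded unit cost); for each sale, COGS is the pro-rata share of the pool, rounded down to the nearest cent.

COGS = $5,734.90

After Mar 4: 389 on hand, pool $3,656.60 (≈ $9.4000 each)
After Mar 8: 705 on hand, pool $6,342.60 (≈ $8.9966 each)
Mar 10, sell 53: 53/705 × $6,342.60 → $476.81
After Mar 11: 864 on hand, pool $6,999.99 (≈ $8.1018 each)
Mar 12, sell 649: 649/864 × $6,999.99 → $5,258.09
After Mar 14: 573 on hand, pool $4,784.90 (≈ $8.3506 each)
After Mar 16: 614 on hand, pool $5,143.65 (≈ $8.3773 each)
Total COGS = $476.81 + $5,258.09 = $5,734.90
Ending inventory (cost pool remaining) = $5,143.65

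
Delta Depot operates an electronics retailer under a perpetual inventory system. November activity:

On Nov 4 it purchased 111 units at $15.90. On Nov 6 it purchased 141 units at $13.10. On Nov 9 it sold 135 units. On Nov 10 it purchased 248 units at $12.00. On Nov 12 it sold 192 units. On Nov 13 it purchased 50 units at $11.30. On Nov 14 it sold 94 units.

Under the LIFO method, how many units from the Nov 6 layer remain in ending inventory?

6

Nov 9, 135 sold [LIFO — newest first]: 135 @ $13.10 = $1,768.50
Nov 12, 192 sold [LIFO — newest first]: 192 @ $12.00 = $2,304.00
Nov 14, 94 sold [LIFO — newest first]: 50 @ $11.30 + 44 @ $12.00 = $1,093.00
Total COGS = $1,768.50 + $2,304.00 + $1,093.00 = $5,165.50
Ending inventory: 111 @ $15.90 + 6 @ $13.10 + 12 @ $12.00 = $1,987.50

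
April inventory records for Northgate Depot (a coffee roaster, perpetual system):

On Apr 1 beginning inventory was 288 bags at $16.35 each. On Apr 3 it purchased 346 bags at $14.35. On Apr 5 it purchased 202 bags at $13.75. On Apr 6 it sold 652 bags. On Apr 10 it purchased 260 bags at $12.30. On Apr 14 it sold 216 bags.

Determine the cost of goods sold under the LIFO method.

Apr 6, 652 sold [LIFO — newest first]: 202 @ $13.75 + 346 @ $14.35 + 104 @ $16.35 = $9,443.00
Apr 14, 216 sold [LIFO — newest first]: 216 @ $12.30 = $2,656.80
Total COGS = $9,443.00 + $2,656.80 = $12,099.80
Ending inventory: 184 @ $16.35 + 44 @ $12.30 = $3,549.60

COGS = $12,099.80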